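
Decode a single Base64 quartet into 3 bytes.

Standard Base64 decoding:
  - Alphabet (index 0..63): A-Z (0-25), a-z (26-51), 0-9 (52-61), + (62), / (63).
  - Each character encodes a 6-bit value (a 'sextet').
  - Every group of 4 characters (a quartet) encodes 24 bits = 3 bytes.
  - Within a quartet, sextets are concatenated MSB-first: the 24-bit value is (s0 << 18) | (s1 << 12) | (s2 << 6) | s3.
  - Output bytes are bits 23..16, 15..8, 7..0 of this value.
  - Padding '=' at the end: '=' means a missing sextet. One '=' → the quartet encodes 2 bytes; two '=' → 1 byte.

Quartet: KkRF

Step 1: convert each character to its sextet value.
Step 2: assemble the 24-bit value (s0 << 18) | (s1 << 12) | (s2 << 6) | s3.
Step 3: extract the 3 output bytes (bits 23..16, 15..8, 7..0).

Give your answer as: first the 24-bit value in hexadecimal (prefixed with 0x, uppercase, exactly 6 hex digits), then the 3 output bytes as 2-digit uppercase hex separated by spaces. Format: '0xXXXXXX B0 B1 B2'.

Answer: 0x2A4445 2A 44 45

Derivation:
Sextets: K=10, k=36, R=17, F=5
24-bit: (10<<18) | (36<<12) | (17<<6) | 5
      = 0x280000 | 0x024000 | 0x000440 | 0x000005
      = 0x2A4445
Bytes: (v>>16)&0xFF=2A, (v>>8)&0xFF=44, v&0xFF=45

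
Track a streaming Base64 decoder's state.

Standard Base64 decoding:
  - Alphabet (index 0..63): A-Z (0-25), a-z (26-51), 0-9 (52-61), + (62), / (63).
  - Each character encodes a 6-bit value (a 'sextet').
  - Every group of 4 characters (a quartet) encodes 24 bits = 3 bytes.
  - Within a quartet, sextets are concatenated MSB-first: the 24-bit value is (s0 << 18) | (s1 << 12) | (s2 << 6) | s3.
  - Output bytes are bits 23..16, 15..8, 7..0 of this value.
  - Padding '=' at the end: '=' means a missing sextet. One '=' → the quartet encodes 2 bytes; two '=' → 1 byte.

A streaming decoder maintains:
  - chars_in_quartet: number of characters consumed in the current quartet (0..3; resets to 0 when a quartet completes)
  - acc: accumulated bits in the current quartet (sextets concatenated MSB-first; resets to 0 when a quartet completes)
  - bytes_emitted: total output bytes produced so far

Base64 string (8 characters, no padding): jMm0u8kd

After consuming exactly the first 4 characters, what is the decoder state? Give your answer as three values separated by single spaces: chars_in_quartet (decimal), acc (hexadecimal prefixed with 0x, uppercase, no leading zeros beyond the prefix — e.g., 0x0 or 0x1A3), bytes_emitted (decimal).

After char 0 ('j'=35): chars_in_quartet=1 acc=0x23 bytes_emitted=0
After char 1 ('M'=12): chars_in_quartet=2 acc=0x8CC bytes_emitted=0
After char 2 ('m'=38): chars_in_quartet=3 acc=0x23326 bytes_emitted=0
After char 3 ('0'=52): chars_in_quartet=4 acc=0x8CC9B4 -> emit 8C C9 B4, reset; bytes_emitted=3

Answer: 0 0x0 3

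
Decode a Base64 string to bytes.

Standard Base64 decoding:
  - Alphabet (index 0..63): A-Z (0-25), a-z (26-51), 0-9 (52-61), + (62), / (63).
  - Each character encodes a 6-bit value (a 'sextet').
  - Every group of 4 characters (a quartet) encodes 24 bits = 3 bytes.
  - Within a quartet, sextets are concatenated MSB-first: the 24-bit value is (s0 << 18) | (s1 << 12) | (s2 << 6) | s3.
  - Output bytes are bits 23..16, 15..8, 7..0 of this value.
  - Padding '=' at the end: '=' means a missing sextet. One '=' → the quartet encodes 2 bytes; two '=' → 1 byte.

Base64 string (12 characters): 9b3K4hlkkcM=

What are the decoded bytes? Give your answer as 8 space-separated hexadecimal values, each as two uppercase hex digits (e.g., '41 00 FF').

After char 0 ('9'=61): chars_in_quartet=1 acc=0x3D bytes_emitted=0
After char 1 ('b'=27): chars_in_quartet=2 acc=0xF5B bytes_emitted=0
After char 2 ('3'=55): chars_in_quartet=3 acc=0x3D6F7 bytes_emitted=0
After char 3 ('K'=10): chars_in_quartet=4 acc=0xF5BDCA -> emit F5 BD CA, reset; bytes_emitted=3
After char 4 ('4'=56): chars_in_quartet=1 acc=0x38 bytes_emitted=3
After char 5 ('h'=33): chars_in_quartet=2 acc=0xE21 bytes_emitted=3
After char 6 ('l'=37): chars_in_quartet=3 acc=0x38865 bytes_emitted=3
After char 7 ('k'=36): chars_in_quartet=4 acc=0xE21964 -> emit E2 19 64, reset; bytes_emitted=6
After char 8 ('k'=36): chars_in_quartet=1 acc=0x24 bytes_emitted=6
After char 9 ('c'=28): chars_in_quartet=2 acc=0x91C bytes_emitted=6
After char 10 ('M'=12): chars_in_quartet=3 acc=0x2470C bytes_emitted=6
Padding '=': partial quartet acc=0x2470C -> emit 91 C3; bytes_emitted=8

Answer: F5 BD CA E2 19 64 91 C3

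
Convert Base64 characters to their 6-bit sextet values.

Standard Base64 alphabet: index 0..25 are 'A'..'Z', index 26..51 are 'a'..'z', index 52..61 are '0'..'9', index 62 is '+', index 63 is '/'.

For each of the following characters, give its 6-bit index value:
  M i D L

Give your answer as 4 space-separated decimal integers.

'M': A..Z range, ord('M') − ord('A') = 12
'i': a..z range, 26 + ord('i') − ord('a') = 34
'D': A..Z range, ord('D') − ord('A') = 3
'L': A..Z range, ord('L') − ord('A') = 11

Answer: 12 34 3 11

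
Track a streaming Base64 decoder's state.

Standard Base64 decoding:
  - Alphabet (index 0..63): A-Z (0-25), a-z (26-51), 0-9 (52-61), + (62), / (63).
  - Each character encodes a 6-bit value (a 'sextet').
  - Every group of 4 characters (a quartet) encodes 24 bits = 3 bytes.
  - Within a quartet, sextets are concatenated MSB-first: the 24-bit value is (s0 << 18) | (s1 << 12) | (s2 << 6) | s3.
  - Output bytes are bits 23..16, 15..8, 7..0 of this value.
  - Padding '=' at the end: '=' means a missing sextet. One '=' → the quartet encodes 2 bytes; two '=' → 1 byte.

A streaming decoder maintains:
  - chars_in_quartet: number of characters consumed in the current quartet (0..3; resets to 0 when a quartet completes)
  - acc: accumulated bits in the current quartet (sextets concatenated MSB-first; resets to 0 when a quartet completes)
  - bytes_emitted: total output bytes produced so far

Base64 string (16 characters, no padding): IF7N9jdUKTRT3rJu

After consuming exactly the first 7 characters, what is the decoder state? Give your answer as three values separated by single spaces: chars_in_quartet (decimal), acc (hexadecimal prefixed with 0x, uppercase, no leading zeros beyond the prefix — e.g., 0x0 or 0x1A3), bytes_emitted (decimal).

After char 0 ('I'=8): chars_in_quartet=1 acc=0x8 bytes_emitted=0
After char 1 ('F'=5): chars_in_quartet=2 acc=0x205 bytes_emitted=0
After char 2 ('7'=59): chars_in_quartet=3 acc=0x817B bytes_emitted=0
After char 3 ('N'=13): chars_in_quartet=4 acc=0x205ECD -> emit 20 5E CD, reset; bytes_emitted=3
After char 4 ('9'=61): chars_in_quartet=1 acc=0x3D bytes_emitted=3
After char 5 ('j'=35): chars_in_quartet=2 acc=0xF63 bytes_emitted=3
After char 6 ('d'=29): chars_in_quartet=3 acc=0x3D8DD bytes_emitted=3

Answer: 3 0x3D8DD 3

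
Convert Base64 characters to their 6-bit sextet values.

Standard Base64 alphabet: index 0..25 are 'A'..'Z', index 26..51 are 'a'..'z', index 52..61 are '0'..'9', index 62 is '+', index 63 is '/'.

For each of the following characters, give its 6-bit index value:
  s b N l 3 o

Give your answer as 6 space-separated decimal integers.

's': a..z range, 26 + ord('s') − ord('a') = 44
'b': a..z range, 26 + ord('b') − ord('a') = 27
'N': A..Z range, ord('N') − ord('A') = 13
'l': a..z range, 26 + ord('l') − ord('a') = 37
'3': 0..9 range, 52 + ord('3') − ord('0') = 55
'o': a..z range, 26 + ord('o') − ord('a') = 40

Answer: 44 27 13 37 55 40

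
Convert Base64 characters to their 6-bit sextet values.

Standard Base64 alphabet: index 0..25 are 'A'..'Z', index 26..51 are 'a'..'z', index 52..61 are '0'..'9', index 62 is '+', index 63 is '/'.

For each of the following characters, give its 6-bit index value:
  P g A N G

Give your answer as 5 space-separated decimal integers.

Answer: 15 32 0 13 6

Derivation:
'P': A..Z range, ord('P') − ord('A') = 15
'g': a..z range, 26 + ord('g') − ord('a') = 32
'A': A..Z range, ord('A') − ord('A') = 0
'N': A..Z range, ord('N') − ord('A') = 13
'G': A..Z range, ord('G') − ord('A') = 6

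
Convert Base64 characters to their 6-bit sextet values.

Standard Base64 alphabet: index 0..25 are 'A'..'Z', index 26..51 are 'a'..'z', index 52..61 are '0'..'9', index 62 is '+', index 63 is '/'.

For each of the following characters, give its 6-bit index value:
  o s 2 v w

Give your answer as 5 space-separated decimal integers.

Answer: 40 44 54 47 48

Derivation:
'o': a..z range, 26 + ord('o') − ord('a') = 40
's': a..z range, 26 + ord('s') − ord('a') = 44
'2': 0..9 range, 52 + ord('2') − ord('0') = 54
'v': a..z range, 26 + ord('v') − ord('a') = 47
'w': a..z range, 26 + ord('w') − ord('a') = 48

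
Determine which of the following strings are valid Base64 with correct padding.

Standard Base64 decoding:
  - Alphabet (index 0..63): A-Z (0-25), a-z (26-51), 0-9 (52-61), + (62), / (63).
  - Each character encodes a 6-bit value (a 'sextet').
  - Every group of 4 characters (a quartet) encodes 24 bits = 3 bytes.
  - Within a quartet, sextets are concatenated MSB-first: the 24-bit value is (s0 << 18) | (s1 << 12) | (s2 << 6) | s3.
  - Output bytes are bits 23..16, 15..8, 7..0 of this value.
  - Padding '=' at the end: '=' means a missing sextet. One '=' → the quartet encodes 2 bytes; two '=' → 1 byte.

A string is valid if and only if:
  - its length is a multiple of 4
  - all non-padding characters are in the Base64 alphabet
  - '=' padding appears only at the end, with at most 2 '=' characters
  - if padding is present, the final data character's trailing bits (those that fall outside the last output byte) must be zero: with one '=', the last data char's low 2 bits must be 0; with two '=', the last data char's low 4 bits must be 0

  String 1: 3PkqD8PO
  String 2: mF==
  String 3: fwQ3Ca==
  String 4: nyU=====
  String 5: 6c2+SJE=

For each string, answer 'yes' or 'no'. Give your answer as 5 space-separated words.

Answer: yes no no no yes

Derivation:
String 1: '3PkqD8PO' → valid
String 2: 'mF==' → invalid (bad trailing bits)
String 3: 'fwQ3Ca==' → invalid (bad trailing bits)
String 4: 'nyU=====' → invalid (5 pad chars (max 2))
String 5: '6c2+SJE=' → valid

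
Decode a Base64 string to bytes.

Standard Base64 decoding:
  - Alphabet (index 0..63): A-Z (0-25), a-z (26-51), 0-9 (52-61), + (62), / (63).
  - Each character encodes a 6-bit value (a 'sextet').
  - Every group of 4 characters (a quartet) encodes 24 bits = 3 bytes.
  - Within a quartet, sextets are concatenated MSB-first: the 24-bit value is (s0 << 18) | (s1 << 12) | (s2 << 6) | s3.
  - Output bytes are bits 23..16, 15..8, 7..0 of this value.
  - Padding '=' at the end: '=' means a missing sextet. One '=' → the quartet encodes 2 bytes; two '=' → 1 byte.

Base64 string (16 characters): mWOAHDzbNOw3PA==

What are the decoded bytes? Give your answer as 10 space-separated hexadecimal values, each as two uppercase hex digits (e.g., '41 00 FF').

After char 0 ('m'=38): chars_in_quartet=1 acc=0x26 bytes_emitted=0
After char 1 ('W'=22): chars_in_quartet=2 acc=0x996 bytes_emitted=0
After char 2 ('O'=14): chars_in_quartet=3 acc=0x2658E bytes_emitted=0
After char 3 ('A'=0): chars_in_quartet=4 acc=0x996380 -> emit 99 63 80, reset; bytes_emitted=3
After char 4 ('H'=7): chars_in_quartet=1 acc=0x7 bytes_emitted=3
After char 5 ('D'=3): chars_in_quartet=2 acc=0x1C3 bytes_emitted=3
After char 6 ('z'=51): chars_in_quartet=3 acc=0x70F3 bytes_emitted=3
After char 7 ('b'=27): chars_in_quartet=4 acc=0x1C3CDB -> emit 1C 3C DB, reset; bytes_emitted=6
After char 8 ('N'=13): chars_in_quartet=1 acc=0xD bytes_emitted=6
After char 9 ('O'=14): chars_in_quartet=2 acc=0x34E bytes_emitted=6
After char 10 ('w'=48): chars_in_quartet=3 acc=0xD3B0 bytes_emitted=6
After char 11 ('3'=55): chars_in_quartet=4 acc=0x34EC37 -> emit 34 EC 37, reset; bytes_emitted=9
After char 12 ('P'=15): chars_in_quartet=1 acc=0xF bytes_emitted=9
After char 13 ('A'=0): chars_in_quartet=2 acc=0x3C0 bytes_emitted=9
Padding '==': partial quartet acc=0x3C0 -> emit 3C; bytes_emitted=10

Answer: 99 63 80 1C 3C DB 34 EC 37 3C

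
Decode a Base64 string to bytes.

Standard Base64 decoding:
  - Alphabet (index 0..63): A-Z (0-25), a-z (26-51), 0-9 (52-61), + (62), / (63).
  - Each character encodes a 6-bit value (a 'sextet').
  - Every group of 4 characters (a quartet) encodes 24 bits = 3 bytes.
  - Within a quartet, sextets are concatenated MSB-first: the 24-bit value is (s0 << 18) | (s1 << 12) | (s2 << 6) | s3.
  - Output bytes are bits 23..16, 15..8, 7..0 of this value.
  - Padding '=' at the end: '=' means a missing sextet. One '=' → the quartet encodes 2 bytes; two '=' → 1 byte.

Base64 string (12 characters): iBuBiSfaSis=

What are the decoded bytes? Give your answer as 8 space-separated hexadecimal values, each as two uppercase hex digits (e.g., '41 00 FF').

After char 0 ('i'=34): chars_in_quartet=1 acc=0x22 bytes_emitted=0
After char 1 ('B'=1): chars_in_quartet=2 acc=0x881 bytes_emitted=0
After char 2 ('u'=46): chars_in_quartet=3 acc=0x2206E bytes_emitted=0
After char 3 ('B'=1): chars_in_quartet=4 acc=0x881B81 -> emit 88 1B 81, reset; bytes_emitted=3
After char 4 ('i'=34): chars_in_quartet=1 acc=0x22 bytes_emitted=3
After char 5 ('S'=18): chars_in_quartet=2 acc=0x892 bytes_emitted=3
After char 6 ('f'=31): chars_in_quartet=3 acc=0x2249F bytes_emitted=3
After char 7 ('a'=26): chars_in_quartet=4 acc=0x8927DA -> emit 89 27 DA, reset; bytes_emitted=6
After char 8 ('S'=18): chars_in_quartet=1 acc=0x12 bytes_emitted=6
After char 9 ('i'=34): chars_in_quartet=2 acc=0x4A2 bytes_emitted=6
After char 10 ('s'=44): chars_in_quartet=3 acc=0x128AC bytes_emitted=6
Padding '=': partial quartet acc=0x128AC -> emit 4A 2B; bytes_emitted=8

Answer: 88 1B 81 89 27 DA 4A 2B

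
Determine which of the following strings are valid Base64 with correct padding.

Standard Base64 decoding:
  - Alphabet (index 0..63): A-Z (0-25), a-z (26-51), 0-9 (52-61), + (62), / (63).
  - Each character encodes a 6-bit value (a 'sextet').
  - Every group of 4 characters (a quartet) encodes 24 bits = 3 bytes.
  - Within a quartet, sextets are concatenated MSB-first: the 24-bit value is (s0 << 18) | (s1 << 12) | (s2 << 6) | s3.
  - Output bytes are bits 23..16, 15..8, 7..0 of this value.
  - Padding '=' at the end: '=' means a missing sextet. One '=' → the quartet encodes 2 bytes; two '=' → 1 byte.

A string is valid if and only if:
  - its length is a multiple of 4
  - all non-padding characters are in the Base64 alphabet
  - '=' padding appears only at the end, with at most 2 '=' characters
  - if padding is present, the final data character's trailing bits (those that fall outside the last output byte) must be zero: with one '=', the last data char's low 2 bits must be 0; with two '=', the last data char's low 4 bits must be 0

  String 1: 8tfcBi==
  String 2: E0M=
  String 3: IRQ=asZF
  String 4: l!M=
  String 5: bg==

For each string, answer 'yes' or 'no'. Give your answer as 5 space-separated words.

Answer: no yes no no yes

Derivation:
String 1: '8tfcBi==' → invalid (bad trailing bits)
String 2: 'E0M=' → valid
String 3: 'IRQ=asZF' → invalid (bad char(s): ['=']; '=' in middle)
String 4: 'l!M=' → invalid (bad char(s): ['!'])
String 5: 'bg==' → valid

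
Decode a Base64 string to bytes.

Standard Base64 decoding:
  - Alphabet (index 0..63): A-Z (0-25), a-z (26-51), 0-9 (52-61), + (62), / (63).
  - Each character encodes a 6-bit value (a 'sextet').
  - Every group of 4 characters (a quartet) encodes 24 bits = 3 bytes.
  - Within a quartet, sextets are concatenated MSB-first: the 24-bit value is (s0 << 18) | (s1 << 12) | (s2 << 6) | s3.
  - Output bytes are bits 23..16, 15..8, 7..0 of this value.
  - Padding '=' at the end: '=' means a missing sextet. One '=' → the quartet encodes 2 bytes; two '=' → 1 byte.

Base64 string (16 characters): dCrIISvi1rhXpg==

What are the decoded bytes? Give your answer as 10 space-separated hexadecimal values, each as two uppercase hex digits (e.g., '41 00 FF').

Answer: 74 2A C8 21 2B E2 D6 B8 57 A6

Derivation:
After char 0 ('d'=29): chars_in_quartet=1 acc=0x1D bytes_emitted=0
After char 1 ('C'=2): chars_in_quartet=2 acc=0x742 bytes_emitted=0
After char 2 ('r'=43): chars_in_quartet=3 acc=0x1D0AB bytes_emitted=0
After char 3 ('I'=8): chars_in_quartet=4 acc=0x742AC8 -> emit 74 2A C8, reset; bytes_emitted=3
After char 4 ('I'=8): chars_in_quartet=1 acc=0x8 bytes_emitted=3
After char 5 ('S'=18): chars_in_quartet=2 acc=0x212 bytes_emitted=3
After char 6 ('v'=47): chars_in_quartet=3 acc=0x84AF bytes_emitted=3
After char 7 ('i'=34): chars_in_quartet=4 acc=0x212BE2 -> emit 21 2B E2, reset; bytes_emitted=6
After char 8 ('1'=53): chars_in_quartet=1 acc=0x35 bytes_emitted=6
After char 9 ('r'=43): chars_in_quartet=2 acc=0xD6B bytes_emitted=6
After char 10 ('h'=33): chars_in_quartet=3 acc=0x35AE1 bytes_emitted=6
After char 11 ('X'=23): chars_in_quartet=4 acc=0xD6B857 -> emit D6 B8 57, reset; bytes_emitted=9
After char 12 ('p'=41): chars_in_quartet=1 acc=0x29 bytes_emitted=9
After char 13 ('g'=32): chars_in_quartet=2 acc=0xA60 bytes_emitted=9
Padding '==': partial quartet acc=0xA60 -> emit A6; bytes_emitted=10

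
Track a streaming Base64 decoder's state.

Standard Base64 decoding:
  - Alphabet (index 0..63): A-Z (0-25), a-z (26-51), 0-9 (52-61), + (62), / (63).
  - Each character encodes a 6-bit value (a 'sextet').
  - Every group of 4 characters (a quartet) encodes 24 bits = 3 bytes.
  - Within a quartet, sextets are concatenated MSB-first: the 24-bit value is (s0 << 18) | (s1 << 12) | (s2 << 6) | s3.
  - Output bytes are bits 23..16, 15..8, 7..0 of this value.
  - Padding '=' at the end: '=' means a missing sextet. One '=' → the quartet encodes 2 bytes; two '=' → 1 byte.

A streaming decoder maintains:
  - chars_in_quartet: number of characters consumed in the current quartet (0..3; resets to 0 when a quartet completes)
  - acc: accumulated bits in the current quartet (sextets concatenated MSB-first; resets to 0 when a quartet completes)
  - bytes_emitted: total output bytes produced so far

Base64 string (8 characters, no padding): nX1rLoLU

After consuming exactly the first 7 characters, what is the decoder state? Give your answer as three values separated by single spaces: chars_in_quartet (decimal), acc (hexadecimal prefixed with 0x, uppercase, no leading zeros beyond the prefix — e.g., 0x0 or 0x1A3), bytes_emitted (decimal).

Answer: 3 0xBA0B 3

Derivation:
After char 0 ('n'=39): chars_in_quartet=1 acc=0x27 bytes_emitted=0
After char 1 ('X'=23): chars_in_quartet=2 acc=0x9D7 bytes_emitted=0
After char 2 ('1'=53): chars_in_quartet=3 acc=0x275F5 bytes_emitted=0
After char 3 ('r'=43): chars_in_quartet=4 acc=0x9D7D6B -> emit 9D 7D 6B, reset; bytes_emitted=3
After char 4 ('L'=11): chars_in_quartet=1 acc=0xB bytes_emitted=3
After char 5 ('o'=40): chars_in_quartet=2 acc=0x2E8 bytes_emitted=3
After char 6 ('L'=11): chars_in_quartet=3 acc=0xBA0B bytes_emitted=3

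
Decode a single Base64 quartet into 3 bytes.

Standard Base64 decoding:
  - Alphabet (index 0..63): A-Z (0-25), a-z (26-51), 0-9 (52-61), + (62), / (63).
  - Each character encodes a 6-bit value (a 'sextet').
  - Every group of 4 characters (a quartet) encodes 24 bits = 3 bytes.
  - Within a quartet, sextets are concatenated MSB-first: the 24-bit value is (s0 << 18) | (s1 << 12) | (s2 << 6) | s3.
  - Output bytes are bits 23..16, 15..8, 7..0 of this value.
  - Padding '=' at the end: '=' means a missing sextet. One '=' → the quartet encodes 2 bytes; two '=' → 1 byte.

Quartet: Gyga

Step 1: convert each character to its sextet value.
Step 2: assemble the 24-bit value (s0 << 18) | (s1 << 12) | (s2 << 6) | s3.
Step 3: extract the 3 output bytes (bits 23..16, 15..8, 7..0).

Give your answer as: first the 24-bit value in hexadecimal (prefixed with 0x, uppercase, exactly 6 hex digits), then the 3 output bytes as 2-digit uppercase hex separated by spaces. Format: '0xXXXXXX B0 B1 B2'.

Sextets: G=6, y=50, g=32, a=26
24-bit: (6<<18) | (50<<12) | (32<<6) | 26
      = 0x180000 | 0x032000 | 0x000800 | 0x00001A
      = 0x1B281A
Bytes: (v>>16)&0xFF=1B, (v>>8)&0xFF=28, v&0xFF=1A

Answer: 0x1B281A 1B 28 1A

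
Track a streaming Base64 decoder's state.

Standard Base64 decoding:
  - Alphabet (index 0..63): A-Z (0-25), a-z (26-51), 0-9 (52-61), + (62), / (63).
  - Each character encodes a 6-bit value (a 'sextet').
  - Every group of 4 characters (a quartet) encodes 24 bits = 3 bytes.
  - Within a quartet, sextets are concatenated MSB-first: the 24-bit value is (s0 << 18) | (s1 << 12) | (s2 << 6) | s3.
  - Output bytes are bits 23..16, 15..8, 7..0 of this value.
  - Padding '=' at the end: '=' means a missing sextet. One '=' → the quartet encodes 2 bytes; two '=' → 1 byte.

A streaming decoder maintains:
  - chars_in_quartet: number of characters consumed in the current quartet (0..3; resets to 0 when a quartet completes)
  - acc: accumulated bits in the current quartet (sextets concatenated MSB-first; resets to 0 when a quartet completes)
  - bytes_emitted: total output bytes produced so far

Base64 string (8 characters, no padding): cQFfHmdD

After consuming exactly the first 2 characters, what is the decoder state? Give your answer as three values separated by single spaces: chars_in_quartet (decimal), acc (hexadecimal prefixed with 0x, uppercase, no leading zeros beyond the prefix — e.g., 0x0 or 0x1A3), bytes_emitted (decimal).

After char 0 ('c'=28): chars_in_quartet=1 acc=0x1C bytes_emitted=0
After char 1 ('Q'=16): chars_in_quartet=2 acc=0x710 bytes_emitted=0

Answer: 2 0x710 0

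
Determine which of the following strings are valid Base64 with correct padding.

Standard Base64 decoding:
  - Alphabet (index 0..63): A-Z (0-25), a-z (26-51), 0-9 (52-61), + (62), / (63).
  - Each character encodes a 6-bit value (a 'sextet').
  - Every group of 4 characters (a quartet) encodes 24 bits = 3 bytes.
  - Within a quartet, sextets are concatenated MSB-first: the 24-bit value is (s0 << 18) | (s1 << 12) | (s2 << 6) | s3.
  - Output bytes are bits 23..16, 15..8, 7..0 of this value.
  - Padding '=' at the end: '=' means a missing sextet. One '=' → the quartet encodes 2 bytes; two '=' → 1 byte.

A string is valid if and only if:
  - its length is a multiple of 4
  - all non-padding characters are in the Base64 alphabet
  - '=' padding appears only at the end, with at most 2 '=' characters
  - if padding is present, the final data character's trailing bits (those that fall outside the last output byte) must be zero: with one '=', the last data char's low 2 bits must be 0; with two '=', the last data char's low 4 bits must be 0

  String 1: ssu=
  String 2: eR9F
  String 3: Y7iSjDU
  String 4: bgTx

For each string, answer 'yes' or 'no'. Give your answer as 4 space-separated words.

Answer: no yes no yes

Derivation:
String 1: 'ssu=' → invalid (bad trailing bits)
String 2: 'eR9F' → valid
String 3: 'Y7iSjDU' → invalid (len=7 not mult of 4)
String 4: 'bgTx' → valid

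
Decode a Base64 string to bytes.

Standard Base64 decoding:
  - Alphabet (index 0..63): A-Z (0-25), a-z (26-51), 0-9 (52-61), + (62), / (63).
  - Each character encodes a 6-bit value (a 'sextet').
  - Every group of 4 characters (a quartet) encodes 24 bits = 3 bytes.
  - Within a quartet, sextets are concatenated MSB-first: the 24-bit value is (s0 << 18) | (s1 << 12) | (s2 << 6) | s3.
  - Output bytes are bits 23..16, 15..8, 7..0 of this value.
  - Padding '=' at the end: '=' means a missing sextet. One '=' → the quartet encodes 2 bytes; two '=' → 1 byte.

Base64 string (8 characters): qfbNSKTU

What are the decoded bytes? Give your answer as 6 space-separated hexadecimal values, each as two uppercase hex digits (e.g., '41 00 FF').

Answer: A9 F6 CD 48 A4 D4

Derivation:
After char 0 ('q'=42): chars_in_quartet=1 acc=0x2A bytes_emitted=0
After char 1 ('f'=31): chars_in_quartet=2 acc=0xA9F bytes_emitted=0
After char 2 ('b'=27): chars_in_quartet=3 acc=0x2A7DB bytes_emitted=0
After char 3 ('N'=13): chars_in_quartet=4 acc=0xA9F6CD -> emit A9 F6 CD, reset; bytes_emitted=3
After char 4 ('S'=18): chars_in_quartet=1 acc=0x12 bytes_emitted=3
After char 5 ('K'=10): chars_in_quartet=2 acc=0x48A bytes_emitted=3
After char 6 ('T'=19): chars_in_quartet=3 acc=0x12293 bytes_emitted=3
After char 7 ('U'=20): chars_in_quartet=4 acc=0x48A4D4 -> emit 48 A4 D4, reset; bytes_emitted=6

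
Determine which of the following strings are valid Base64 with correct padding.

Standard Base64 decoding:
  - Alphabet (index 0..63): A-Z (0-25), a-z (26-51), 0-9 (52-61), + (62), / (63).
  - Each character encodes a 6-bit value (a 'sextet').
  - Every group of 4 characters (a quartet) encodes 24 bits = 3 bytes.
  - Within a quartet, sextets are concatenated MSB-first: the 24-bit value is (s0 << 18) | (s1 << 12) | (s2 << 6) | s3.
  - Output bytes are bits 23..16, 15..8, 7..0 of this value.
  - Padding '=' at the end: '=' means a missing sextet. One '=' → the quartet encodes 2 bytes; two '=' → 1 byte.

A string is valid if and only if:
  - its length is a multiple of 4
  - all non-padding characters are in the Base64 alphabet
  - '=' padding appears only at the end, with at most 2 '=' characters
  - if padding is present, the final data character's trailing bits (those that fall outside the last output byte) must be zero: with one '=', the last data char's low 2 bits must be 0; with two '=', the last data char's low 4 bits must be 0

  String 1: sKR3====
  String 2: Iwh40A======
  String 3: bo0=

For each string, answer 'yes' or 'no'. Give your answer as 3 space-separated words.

Answer: no no yes

Derivation:
String 1: 'sKR3====' → invalid (4 pad chars (max 2))
String 2: 'Iwh40A======' → invalid (6 pad chars (max 2))
String 3: 'bo0=' → valid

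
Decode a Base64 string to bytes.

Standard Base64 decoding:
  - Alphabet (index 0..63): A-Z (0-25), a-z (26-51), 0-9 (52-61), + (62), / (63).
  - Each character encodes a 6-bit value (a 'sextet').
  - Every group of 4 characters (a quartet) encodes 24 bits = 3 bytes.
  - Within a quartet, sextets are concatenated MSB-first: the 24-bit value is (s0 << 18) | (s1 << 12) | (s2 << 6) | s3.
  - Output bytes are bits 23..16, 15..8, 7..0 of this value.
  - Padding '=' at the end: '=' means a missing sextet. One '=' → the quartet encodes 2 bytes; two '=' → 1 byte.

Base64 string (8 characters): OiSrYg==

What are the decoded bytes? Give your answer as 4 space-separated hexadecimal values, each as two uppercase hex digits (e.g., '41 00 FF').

Answer: 3A 24 AB 62

Derivation:
After char 0 ('O'=14): chars_in_quartet=1 acc=0xE bytes_emitted=0
After char 1 ('i'=34): chars_in_quartet=2 acc=0x3A2 bytes_emitted=0
After char 2 ('S'=18): chars_in_quartet=3 acc=0xE892 bytes_emitted=0
After char 3 ('r'=43): chars_in_quartet=4 acc=0x3A24AB -> emit 3A 24 AB, reset; bytes_emitted=3
After char 4 ('Y'=24): chars_in_quartet=1 acc=0x18 bytes_emitted=3
After char 5 ('g'=32): chars_in_quartet=2 acc=0x620 bytes_emitted=3
Padding '==': partial quartet acc=0x620 -> emit 62; bytes_emitted=4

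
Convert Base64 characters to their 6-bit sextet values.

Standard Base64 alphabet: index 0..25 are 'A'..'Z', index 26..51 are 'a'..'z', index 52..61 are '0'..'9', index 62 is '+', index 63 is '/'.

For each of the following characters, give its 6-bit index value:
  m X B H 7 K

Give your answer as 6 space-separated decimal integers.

'm': a..z range, 26 + ord('m') − ord('a') = 38
'X': A..Z range, ord('X') − ord('A') = 23
'B': A..Z range, ord('B') − ord('A') = 1
'H': A..Z range, ord('H') − ord('A') = 7
'7': 0..9 range, 52 + ord('7') − ord('0') = 59
'K': A..Z range, ord('K') − ord('A') = 10

Answer: 38 23 1 7 59 10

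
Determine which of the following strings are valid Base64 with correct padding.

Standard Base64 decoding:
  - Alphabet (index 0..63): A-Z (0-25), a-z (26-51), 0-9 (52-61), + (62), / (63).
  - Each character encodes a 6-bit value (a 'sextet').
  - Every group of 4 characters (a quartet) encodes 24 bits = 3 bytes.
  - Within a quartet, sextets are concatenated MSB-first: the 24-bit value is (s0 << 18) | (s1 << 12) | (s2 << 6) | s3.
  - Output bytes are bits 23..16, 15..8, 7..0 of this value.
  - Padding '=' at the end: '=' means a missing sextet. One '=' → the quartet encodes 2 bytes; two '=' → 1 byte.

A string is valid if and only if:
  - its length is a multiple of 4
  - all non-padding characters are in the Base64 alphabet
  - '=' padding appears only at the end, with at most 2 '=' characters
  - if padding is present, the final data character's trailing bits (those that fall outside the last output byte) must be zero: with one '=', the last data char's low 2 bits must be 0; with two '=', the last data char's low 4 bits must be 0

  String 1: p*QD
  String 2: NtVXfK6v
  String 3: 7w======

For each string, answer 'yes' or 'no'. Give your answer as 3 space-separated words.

String 1: 'p*QD' → invalid (bad char(s): ['*'])
String 2: 'NtVXfK6v' → valid
String 3: '7w======' → invalid (6 pad chars (max 2))

Answer: no yes no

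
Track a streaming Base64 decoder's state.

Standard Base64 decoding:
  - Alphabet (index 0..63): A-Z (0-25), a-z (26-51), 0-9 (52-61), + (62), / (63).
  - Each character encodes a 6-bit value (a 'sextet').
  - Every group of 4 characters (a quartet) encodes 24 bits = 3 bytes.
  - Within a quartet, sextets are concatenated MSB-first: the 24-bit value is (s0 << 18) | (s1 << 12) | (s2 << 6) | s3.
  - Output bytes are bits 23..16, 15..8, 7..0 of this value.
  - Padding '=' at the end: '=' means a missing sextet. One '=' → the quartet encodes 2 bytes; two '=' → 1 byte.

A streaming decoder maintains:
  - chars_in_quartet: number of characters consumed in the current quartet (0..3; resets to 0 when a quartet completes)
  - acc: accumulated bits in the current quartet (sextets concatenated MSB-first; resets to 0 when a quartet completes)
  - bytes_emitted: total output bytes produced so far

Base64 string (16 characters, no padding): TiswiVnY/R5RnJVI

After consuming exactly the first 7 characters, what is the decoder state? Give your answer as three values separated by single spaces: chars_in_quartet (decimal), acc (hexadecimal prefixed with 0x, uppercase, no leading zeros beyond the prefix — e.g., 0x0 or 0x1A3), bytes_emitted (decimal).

Answer: 3 0x22567 3

Derivation:
After char 0 ('T'=19): chars_in_quartet=1 acc=0x13 bytes_emitted=0
After char 1 ('i'=34): chars_in_quartet=2 acc=0x4E2 bytes_emitted=0
After char 2 ('s'=44): chars_in_quartet=3 acc=0x138AC bytes_emitted=0
After char 3 ('w'=48): chars_in_quartet=4 acc=0x4E2B30 -> emit 4E 2B 30, reset; bytes_emitted=3
After char 4 ('i'=34): chars_in_quartet=1 acc=0x22 bytes_emitted=3
After char 5 ('V'=21): chars_in_quartet=2 acc=0x895 bytes_emitted=3
After char 6 ('n'=39): chars_in_quartet=3 acc=0x22567 bytes_emitted=3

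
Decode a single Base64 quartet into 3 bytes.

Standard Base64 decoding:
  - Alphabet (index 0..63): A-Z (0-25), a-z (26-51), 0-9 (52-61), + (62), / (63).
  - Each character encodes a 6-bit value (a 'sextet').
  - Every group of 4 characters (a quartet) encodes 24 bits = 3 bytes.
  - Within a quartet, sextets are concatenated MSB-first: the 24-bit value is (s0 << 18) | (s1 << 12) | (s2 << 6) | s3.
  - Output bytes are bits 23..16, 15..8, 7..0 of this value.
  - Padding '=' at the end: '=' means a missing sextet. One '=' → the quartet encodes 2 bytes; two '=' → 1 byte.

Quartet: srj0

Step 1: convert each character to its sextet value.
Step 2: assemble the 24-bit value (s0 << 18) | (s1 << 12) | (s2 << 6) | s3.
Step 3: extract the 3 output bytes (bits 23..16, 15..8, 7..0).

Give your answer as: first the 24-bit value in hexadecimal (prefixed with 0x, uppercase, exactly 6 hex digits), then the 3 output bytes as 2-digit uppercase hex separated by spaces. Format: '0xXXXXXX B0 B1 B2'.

Answer: 0xB2B8F4 B2 B8 F4

Derivation:
Sextets: s=44, r=43, j=35, 0=52
24-bit: (44<<18) | (43<<12) | (35<<6) | 52
      = 0xB00000 | 0x02B000 | 0x0008C0 | 0x000034
      = 0xB2B8F4
Bytes: (v>>16)&0xFF=B2, (v>>8)&0xFF=B8, v&0xFF=F4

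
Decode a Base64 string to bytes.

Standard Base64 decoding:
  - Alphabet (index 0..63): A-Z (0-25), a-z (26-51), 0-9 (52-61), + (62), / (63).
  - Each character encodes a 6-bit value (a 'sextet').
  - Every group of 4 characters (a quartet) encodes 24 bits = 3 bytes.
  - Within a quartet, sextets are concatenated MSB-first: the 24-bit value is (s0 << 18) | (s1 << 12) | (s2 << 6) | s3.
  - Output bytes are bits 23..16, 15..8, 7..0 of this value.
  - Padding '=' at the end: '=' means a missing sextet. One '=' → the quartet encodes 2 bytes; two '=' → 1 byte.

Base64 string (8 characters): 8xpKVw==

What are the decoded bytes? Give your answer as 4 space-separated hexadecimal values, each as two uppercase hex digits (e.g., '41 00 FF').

After char 0 ('8'=60): chars_in_quartet=1 acc=0x3C bytes_emitted=0
After char 1 ('x'=49): chars_in_quartet=2 acc=0xF31 bytes_emitted=0
After char 2 ('p'=41): chars_in_quartet=3 acc=0x3CC69 bytes_emitted=0
After char 3 ('K'=10): chars_in_quartet=4 acc=0xF31A4A -> emit F3 1A 4A, reset; bytes_emitted=3
After char 4 ('V'=21): chars_in_quartet=1 acc=0x15 bytes_emitted=3
After char 5 ('w'=48): chars_in_quartet=2 acc=0x570 bytes_emitted=3
Padding '==': partial quartet acc=0x570 -> emit 57; bytes_emitted=4

Answer: F3 1A 4A 57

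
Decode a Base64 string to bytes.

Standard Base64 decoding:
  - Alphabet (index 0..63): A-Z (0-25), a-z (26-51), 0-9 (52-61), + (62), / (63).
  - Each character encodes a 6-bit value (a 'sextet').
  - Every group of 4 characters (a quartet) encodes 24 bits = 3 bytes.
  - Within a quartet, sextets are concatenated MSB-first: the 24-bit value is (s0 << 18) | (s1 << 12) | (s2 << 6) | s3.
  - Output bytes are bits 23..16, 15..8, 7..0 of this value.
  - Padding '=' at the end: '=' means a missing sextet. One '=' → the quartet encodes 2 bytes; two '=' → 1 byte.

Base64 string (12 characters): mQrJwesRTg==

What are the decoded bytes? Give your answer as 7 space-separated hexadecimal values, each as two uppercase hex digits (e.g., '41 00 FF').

Answer: 99 0A C9 C1 EB 11 4E

Derivation:
After char 0 ('m'=38): chars_in_quartet=1 acc=0x26 bytes_emitted=0
After char 1 ('Q'=16): chars_in_quartet=2 acc=0x990 bytes_emitted=0
After char 2 ('r'=43): chars_in_quartet=3 acc=0x2642B bytes_emitted=0
After char 3 ('J'=9): chars_in_quartet=4 acc=0x990AC9 -> emit 99 0A C9, reset; bytes_emitted=3
After char 4 ('w'=48): chars_in_quartet=1 acc=0x30 bytes_emitted=3
After char 5 ('e'=30): chars_in_quartet=2 acc=0xC1E bytes_emitted=3
After char 6 ('s'=44): chars_in_quartet=3 acc=0x307AC bytes_emitted=3
After char 7 ('R'=17): chars_in_quartet=4 acc=0xC1EB11 -> emit C1 EB 11, reset; bytes_emitted=6
After char 8 ('T'=19): chars_in_quartet=1 acc=0x13 bytes_emitted=6
After char 9 ('g'=32): chars_in_quartet=2 acc=0x4E0 bytes_emitted=6
Padding '==': partial quartet acc=0x4E0 -> emit 4E; bytes_emitted=7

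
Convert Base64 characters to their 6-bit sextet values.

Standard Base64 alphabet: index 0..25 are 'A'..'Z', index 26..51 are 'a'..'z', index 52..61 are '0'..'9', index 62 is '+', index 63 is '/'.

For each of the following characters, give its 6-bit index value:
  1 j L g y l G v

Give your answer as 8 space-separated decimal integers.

Answer: 53 35 11 32 50 37 6 47

Derivation:
'1': 0..9 range, 52 + ord('1') − ord('0') = 53
'j': a..z range, 26 + ord('j') − ord('a') = 35
'L': A..Z range, ord('L') − ord('A') = 11
'g': a..z range, 26 + ord('g') − ord('a') = 32
'y': a..z range, 26 + ord('y') − ord('a') = 50
'l': a..z range, 26 + ord('l') − ord('a') = 37
'G': A..Z range, ord('G') − ord('A') = 6
'v': a..z range, 26 + ord('v') − ord('a') = 47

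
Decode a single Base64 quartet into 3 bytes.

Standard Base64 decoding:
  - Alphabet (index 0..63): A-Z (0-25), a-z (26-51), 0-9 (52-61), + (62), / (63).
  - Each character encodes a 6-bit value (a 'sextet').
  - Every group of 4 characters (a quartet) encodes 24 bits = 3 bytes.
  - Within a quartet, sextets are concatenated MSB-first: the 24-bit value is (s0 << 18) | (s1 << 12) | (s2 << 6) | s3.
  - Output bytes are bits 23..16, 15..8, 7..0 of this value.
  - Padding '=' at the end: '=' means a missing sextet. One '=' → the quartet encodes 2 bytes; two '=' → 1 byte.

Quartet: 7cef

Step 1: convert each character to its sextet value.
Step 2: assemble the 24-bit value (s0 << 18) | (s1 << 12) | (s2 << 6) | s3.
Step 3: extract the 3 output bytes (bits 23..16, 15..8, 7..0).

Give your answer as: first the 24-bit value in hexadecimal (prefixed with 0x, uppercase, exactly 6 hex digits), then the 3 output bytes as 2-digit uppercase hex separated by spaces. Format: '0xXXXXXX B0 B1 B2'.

Answer: 0xEDC79F ED C7 9F

Derivation:
Sextets: 7=59, c=28, e=30, f=31
24-bit: (59<<18) | (28<<12) | (30<<6) | 31
      = 0xEC0000 | 0x01C000 | 0x000780 | 0x00001F
      = 0xEDC79F
Bytes: (v>>16)&0xFF=ED, (v>>8)&0xFF=C7, v&0xFF=9F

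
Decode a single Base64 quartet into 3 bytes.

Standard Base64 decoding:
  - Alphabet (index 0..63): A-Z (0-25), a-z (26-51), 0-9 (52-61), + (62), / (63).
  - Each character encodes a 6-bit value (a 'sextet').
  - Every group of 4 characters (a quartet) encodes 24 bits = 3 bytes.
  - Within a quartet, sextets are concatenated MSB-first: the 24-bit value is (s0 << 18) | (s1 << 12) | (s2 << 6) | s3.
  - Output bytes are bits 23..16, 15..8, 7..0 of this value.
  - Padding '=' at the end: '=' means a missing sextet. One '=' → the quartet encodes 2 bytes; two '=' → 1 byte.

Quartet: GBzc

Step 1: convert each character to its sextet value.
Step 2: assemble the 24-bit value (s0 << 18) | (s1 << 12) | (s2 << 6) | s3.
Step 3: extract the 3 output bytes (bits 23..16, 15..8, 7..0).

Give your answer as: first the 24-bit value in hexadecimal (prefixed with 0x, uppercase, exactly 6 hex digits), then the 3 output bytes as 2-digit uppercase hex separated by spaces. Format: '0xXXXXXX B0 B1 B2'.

Sextets: G=6, B=1, z=51, c=28
24-bit: (6<<18) | (1<<12) | (51<<6) | 28
      = 0x180000 | 0x001000 | 0x000CC0 | 0x00001C
      = 0x181CDC
Bytes: (v>>16)&0xFF=18, (v>>8)&0xFF=1C, v&0xFF=DC

Answer: 0x181CDC 18 1C DC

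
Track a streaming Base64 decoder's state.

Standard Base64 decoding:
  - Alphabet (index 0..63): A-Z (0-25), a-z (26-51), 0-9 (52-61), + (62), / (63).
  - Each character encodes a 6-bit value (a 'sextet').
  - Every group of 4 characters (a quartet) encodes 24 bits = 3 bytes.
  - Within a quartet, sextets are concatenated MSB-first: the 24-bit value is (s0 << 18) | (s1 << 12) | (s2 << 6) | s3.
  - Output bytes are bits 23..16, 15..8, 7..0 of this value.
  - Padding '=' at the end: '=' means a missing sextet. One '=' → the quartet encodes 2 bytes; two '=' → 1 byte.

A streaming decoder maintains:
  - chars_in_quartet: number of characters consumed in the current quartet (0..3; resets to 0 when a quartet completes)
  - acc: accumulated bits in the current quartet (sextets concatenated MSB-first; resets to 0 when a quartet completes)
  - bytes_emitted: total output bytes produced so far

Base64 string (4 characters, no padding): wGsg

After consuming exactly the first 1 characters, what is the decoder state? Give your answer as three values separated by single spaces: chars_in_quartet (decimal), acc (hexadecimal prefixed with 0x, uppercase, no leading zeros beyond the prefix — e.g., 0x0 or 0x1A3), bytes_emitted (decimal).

After char 0 ('w'=48): chars_in_quartet=1 acc=0x30 bytes_emitted=0

Answer: 1 0x30 0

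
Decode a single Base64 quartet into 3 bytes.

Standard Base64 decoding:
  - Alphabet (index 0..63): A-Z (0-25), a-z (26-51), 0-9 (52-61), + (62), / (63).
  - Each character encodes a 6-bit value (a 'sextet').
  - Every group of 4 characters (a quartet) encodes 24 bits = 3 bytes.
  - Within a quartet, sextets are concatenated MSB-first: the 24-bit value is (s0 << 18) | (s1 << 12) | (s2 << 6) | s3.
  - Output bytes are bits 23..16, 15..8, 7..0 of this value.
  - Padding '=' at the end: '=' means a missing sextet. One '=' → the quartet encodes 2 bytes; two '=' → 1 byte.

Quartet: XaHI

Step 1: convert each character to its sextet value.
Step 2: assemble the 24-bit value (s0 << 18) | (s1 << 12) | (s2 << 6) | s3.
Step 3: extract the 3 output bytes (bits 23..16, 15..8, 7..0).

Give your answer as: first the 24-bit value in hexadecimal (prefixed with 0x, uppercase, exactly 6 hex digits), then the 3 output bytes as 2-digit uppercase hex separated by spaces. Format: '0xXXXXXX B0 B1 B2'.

Sextets: X=23, a=26, H=7, I=8
24-bit: (23<<18) | (26<<12) | (7<<6) | 8
      = 0x5C0000 | 0x01A000 | 0x0001C0 | 0x000008
      = 0x5DA1C8
Bytes: (v>>16)&0xFF=5D, (v>>8)&0xFF=A1, v&0xFF=C8

Answer: 0x5DA1C8 5D A1 C8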